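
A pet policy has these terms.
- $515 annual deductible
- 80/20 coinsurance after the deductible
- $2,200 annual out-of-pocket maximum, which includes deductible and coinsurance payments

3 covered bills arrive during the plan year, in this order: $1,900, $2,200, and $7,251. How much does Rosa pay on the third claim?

$968

Bill 1, $1,900: $515 to deductible, leaving $1,385; 20% of $1,385 = $277. Cost to owner: $792. OOP to date $792.
Bill 2, $2,200: 20% coinsurance on $2,200 = $440. Owner owes $440 (running OOP $1,232).
Bill 3, $7,251: deductible already satisfied, so owner's share is 20% × $7,251 = $1,450.20. That would push OOP to $2,682.20, over the $2,200 cap, so owner pays $2,200 − $1,232 = $968.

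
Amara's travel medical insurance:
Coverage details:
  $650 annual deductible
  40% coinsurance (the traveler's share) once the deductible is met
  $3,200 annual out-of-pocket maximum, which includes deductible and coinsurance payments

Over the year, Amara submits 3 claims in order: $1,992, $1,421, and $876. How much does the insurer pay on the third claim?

Claim 1 ($1,992): $650 to deductible, leaving $1,342; 40% of $1,342 = $536.80. Traveler owes $1,186.80 (running OOP $1,186.80). Plan pays $1,992 − $1,186.80 = $805.20.
Claim 2 ($1,421): deductible already satisfied, so traveler's share is 40% × $1,421 = $568.40. Cost to traveler: $568.40. OOP to date $1,755.20. Plan pays $1,421 − $568.40 = $852.60.
Claim 3 ($876): deductible met; 40% of $876 = $350.40. Traveler pays $350.40; OOP now $2,105.60. Plan pays $876 − $350.40 = $525.60.

$525.60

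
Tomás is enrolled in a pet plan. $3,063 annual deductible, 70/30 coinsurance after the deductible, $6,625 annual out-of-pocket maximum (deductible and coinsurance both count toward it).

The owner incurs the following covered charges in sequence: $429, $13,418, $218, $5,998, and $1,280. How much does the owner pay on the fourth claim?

$261.40

Bill 1, $429: all of it applies to the deductible. Owner owes $429 (running OOP $429).
Bill 2, $13,418: $2,634 finishes the deductible; $10,784 goes to coinsurance; owner's 30% is $3,235.20. Owner pays $5,869.20; OOP now $6,298.20.
Bill 3, $218: deductible met; 30% of $218 = $65.40. Owner pays $65.40; OOP now $6,363.60.
Bill 4, $5,998: deductible already satisfied, so owner's share is 30% × $5,998 = $1,799.40. OOP would hit $8,163 > $6,625, so the cap limits the owner to $6,625 − $6,363.60 = $261.40.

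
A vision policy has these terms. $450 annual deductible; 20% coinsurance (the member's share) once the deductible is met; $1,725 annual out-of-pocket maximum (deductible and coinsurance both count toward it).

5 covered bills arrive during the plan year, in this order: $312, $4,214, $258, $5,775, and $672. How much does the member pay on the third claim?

Bill 1, $312: all of it applies to the deductible. Member pays $312; OOP now $312.
Bill 2, $4,214: $138 finishes the deductible; $4,076 goes to coinsurance; 20% of $4,076 = $815.20. Cost to member: $953.20. OOP to date $1,265.20.
Bill 3, $258: deductible already satisfied, so member's share is 20% × $258 = $51.60. Member owes $51.60 (running OOP $1,316.80).

$51.60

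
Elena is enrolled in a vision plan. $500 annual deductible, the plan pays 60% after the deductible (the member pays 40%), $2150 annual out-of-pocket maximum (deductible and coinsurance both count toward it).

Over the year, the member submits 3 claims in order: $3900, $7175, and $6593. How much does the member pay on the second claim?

Bill 1, $3900: $500 finishes the deductible; $3400 goes to coinsurance; coinsurance $3400 × 40% = $1360. Cost to member: $1860. OOP to date $1860.
Bill 2, $7175: deductible met; 40% of $7175 = $2870. OOP would hit $4730 > $2150, so the cap limits the member to $2150 − $1860 = $290.

$290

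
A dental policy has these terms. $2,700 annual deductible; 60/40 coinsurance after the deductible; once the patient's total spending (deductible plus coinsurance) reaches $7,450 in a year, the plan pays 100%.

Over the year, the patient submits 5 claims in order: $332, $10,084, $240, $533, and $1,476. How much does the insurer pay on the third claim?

Bill 1, $332: entire amount goes to the deductible. Cost to patient: $332. OOP to date $332. Plan pays $332 − $332 = $0.
Bill 2, $10,084: $2,368 finishes the deductible; $7,716 goes to coinsurance; coinsurance $7,716 × 40% = $3,086.40. Patient pays $5,454.40; OOP now $5,786.40. Plan pays $10,084 − $5,454.40 = $4,629.60.
Bill 3, $240: deductible met; 40% of $240 = $96. Patient pays $96; OOP now $5,882.40. Plan pays $240 − $96 = $144.

$144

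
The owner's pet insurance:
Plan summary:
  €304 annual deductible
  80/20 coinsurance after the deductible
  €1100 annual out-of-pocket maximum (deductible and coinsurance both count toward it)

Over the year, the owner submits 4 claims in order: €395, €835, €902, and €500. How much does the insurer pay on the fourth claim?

Bill 1, €395: €304 to deductible, leaving €91; 20% of €91 = €18.20. Cost to owner: €322.20. OOP to date €322.20. Insurer: €395 − €322.20 = €72.80.
Bill 2, €835: deductible met; 20% of €835 = €167. Owner owes €167 (running OOP €489.20). Insurer: €835 − €167 = €668.
Bill 3, €902: deductible met; 20% of €902 = €180.40. Cost to owner: €180.40. OOP to date €669.60. Insurer: €902 − €180.40 = €721.60.
Bill 4, €500: deductible already satisfied, so owner's share is 20% × €500 = €100. Owner owes €100 (running OOP €769.60). Insurer: €500 − €100 = €400.

€400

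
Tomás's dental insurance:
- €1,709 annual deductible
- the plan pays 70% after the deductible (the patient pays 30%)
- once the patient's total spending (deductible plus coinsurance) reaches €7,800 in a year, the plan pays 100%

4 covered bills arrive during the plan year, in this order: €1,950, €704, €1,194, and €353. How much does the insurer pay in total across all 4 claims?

Bill 1, €1,950: deductible takes €1,709, €241 remains; patient's 30% is €72.30. Patient pays €1,781.30; OOP now €1,781.30. Plan pays €1,950 − €1,781.30 = €168.70.
Bill 2, €704: deductible met; 30% of €704 = €211.20. Patient pays €211.20; OOP now €1,992.50. Plan pays €704 − €211.20 = €492.80.
Bill 3, €1,194: deductible already satisfied, so patient's share is 30% × €1,194 = €358.20. Patient owes €358.20 (running OOP €2,350.70). Plan pays €1,194 − €358.20 = €835.80.
Bill 4, €353: 30% coinsurance on €353 = €105.90. Patient owes €105.90 (running OOP €2,456.60). Insurer: €353 − €105.90 = €247.10.
Insurer total: €168.70 + €492.80 + €835.80 + €247.10 = €1,744.40.

€1,744.40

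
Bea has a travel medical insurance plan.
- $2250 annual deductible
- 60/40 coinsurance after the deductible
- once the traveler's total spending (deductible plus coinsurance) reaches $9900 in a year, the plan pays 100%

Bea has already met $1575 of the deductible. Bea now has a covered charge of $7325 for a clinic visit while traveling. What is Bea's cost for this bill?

Remaining deductible: $2250 − $1575 = $675.
After the $675 deductible portion, $7325 − $675 = $6650 is subject to coinsurance.
Coinsurance: $6650 × 40% = $2660.
Traveler responsibility before any cap: $675 + $2660 = $3335.
Year-to-date out-of-pocket becomes $1575 + $3335 = $4910, still under the $9900 maximum, so no cap applies.

$3335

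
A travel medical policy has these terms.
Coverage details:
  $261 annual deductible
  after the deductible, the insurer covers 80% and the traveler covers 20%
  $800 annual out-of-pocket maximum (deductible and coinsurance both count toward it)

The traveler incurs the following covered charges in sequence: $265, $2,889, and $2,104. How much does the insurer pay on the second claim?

$2,350.80

Bill 1, $265: $261 finishes the deductible; $4 goes to coinsurance; 20% of $4 = $0.80. Cost to traveler: $261.80. OOP to date $261.80. Insurer: $265 − $261.80 = $3.20.
Bill 2, $2,889: deductible met; 20% of $2,889 = $577.80. OOP would hit $839.60 > $800, so the cap limits the traveler to $800 − $261.80 = $538.20. Plan pays $2,889 − $538.20 = $2,350.80.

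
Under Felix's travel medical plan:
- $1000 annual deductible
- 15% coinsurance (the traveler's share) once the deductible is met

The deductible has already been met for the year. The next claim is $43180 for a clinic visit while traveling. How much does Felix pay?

With the deductible met, the entire $43180 is subject to coinsurance.
Coinsurance: $43180 × 15% = $6477.

$6477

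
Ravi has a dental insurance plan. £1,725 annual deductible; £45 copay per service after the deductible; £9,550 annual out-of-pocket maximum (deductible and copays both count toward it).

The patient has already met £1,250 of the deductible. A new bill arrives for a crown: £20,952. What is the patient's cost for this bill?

Deductible still to meet: £1,725 − £1,250 = £475.
That leaves £20,952 − £475 = £20,477 for the copay.
Copay on this service: £45.
So the patient owes £475 + £45 = £520 before any cap.
Year-to-date out-of-pocket becomes £1,250 + £520 = £1,770, still under the £9,550 maximum, so no cap applies.

£520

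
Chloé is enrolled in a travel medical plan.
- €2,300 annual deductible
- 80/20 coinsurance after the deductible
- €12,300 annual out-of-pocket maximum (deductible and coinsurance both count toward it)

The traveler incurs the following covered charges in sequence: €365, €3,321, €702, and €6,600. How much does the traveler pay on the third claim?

#1 (€365): entire amount goes to the deductible. Traveler owes €365 (running OOP €365).
#2 (€3,321): €1,935 finishes the deductible; €1,386 goes to coinsurance; traveler's 20% is €277.20. Cost to traveler: €2,212.20. OOP to date €2,577.20.
#3 (€702): deductible met; 20% of €702 = €140.40. Cost to traveler: €140.40. OOP to date €2,717.60.

€140.40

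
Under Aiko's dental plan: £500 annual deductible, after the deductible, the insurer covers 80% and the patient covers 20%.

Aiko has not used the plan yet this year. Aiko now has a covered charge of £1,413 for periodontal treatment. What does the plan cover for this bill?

The full £500 deductible is still open; £500 of this bill applies to it.
That leaves £1,413 − £500 = £913 for coinsurance.
Coinsurance: £913 × 20% = £182.60.
So the patient owes £500 + £182.60 = £682.60.
The plan picks up £1,413 − £682.60 = £730.40.

£730.40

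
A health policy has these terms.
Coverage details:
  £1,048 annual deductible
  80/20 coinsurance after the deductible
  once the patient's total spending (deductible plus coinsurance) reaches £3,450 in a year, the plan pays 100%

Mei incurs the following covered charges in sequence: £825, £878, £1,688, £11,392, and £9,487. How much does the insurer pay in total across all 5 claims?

Claim 1 — £825: fully absorbed by the deductible. Patient owes £825 (running OOP £825). Insurer: £825 − £825 = £0.
Claim 2 — £878: deductible takes £223, £655 remains; 20% of £655 = £131. Patient owes £354 (running OOP £1,179). Plan pays £878 − £354 = £524.
Claim 3 — £1,688: 20% coinsurance on £1,688 = £337.60. Patient pays £337.60; OOP now £1,516.60. Plan pays £1,688 − £337.60 = £1,350.40.
Claim 4 — £11,392: 20% coinsurance on £11,392 = £2,278.40. OOP would hit £3,795 > £3,450, so the cap limits the patient to £3,450 − £1,516.60 = £1,933.40. Plan pays £11,392 − £1,933.40 = £9,458.60.
Claim 5 — £9,487: deductible met; 20% of £9,487 = £1,897.40. That would push OOP to £5,347.40, over the £3,450 cap, so patient pays £3,450 − £3,450 = £0. Insurer: £9,487 − £0 = £9,487.
Insurer total = bills − patient's total = £24,270 − £3,450 = £20,820.

£20,820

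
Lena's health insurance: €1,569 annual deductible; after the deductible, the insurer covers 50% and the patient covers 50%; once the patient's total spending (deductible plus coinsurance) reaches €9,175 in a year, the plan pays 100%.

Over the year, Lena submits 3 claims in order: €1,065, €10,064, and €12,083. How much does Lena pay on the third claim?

€2,826

Claim 1 — €1,065: entire amount goes to the deductible. Cost to patient: €1,065. OOP to date €1,065.
Claim 2 — €10,064: deductible takes €504, €9,560 remains; patient's 50% is €4,780. Patient pays €5,284; OOP now €6,349.
Claim 3 — €12,083: deductible met; 50% of €12,083 = €6,041.50. OOP would hit €12,390.50 > €9,175, so the cap limits the patient to €9,175 − €6,349 = €2,826.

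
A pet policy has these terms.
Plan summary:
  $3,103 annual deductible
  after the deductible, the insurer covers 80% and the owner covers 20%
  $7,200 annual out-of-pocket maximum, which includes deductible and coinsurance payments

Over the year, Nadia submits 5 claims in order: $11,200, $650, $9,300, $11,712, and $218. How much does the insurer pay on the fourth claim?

Claim 1 — $11,200: $3,103 to deductible, leaving $8,097; owner's 20% is $1,619.40. Cost to owner: $4,722.40. OOP to date $4,722.40. Insurer: $11,200 − $4,722.40 = $6,477.60.
Claim 2 — $650: deductible already satisfied, so owner's share is 20% × $650 = $130. Owner owes $130 (running OOP $4,852.40). Plan pays $650 − $130 = $520.
Claim 3 — $9,300: deductible met; 20% of $9,300 = $1,860. Owner owes $1,860 (running OOP $6,712.40). Plan pays $9,300 − $1,860 = $7,440.
Claim 4 — $11,712: deductible met; 20% of $11,712 = $2,342.40. OOP would hit $9,054.80 > $7,200, so the cap limits the owner to $7,200 − $6,712.40 = $487.60. Plan pays $11,712 − $487.60 = $11,224.40.

$11,224.40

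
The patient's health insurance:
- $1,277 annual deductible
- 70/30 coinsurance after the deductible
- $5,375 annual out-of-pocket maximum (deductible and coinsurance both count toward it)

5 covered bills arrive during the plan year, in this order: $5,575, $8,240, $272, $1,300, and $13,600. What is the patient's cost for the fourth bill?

$255

Claim 1 ($5,575): $1,277 to deductible, leaving $4,298; 30% of $4,298 = $1,289.40. Patient pays $2,566.40; OOP now $2,566.40.
Claim 2 ($8,240): deductible met; 30% of $8,240 = $2,472. Patient owes $2,472 (running OOP $5,038.40).
Claim 3 ($272): 30% coinsurance on $272 = $81.60. Patient owes $81.60 (running OOP $5,120).
Claim 4 ($1,300): 30% coinsurance on $1,300 = $390. OOP would hit $5,510 > $5,375, so the cap limits the patient to $5,375 − $5,120 = $255.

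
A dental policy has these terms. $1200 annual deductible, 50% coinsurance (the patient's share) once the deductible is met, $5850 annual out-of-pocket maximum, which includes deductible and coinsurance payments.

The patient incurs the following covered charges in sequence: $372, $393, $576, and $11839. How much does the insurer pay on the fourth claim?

$7259.50

Claim 1 — $372: entire amount goes to the deductible. Patient owes $372 (running OOP $372). Insurer: $372 − $372 = $0.
Claim 2 — $393: fully absorbed by the deductible. Patient owes $393 (running OOP $765). Plan pays $393 − $393 = $0.
Claim 3 — $576: deductible takes $435, $141 remains; 50% of $141 = $70.50. Patient owes $505.50 (running OOP $1270.50). Plan pays $576 − $505.50 = $70.50.
Claim 4 — $11839: 50% coinsurance on $11839 = $5919.50. Adding that to $1270.50 gives $7190, past the $5850 cap; patient pays only $5850 − $1270.50 = $4579.50. Insurer: $11839 − $4579.50 = $7259.50.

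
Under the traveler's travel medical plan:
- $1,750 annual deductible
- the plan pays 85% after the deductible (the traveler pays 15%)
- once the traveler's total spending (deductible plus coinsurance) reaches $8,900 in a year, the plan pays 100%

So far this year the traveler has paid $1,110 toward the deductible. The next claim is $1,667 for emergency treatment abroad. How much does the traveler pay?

$794.05

Deductible still to meet: $1,750 − $1,110 = $640.
The remaining $1,027 (= $1,667 − $640) moves to coinsurance.
Traveler's 15% share of $1,027 is $154.05.
So the traveler owes $640 + $154.05 = $794.05 before any cap.
Year-to-date out-of-pocket becomes $1,110 + $794.05 = $1,904.05, still under the $8,900 maximum, so no cap applies.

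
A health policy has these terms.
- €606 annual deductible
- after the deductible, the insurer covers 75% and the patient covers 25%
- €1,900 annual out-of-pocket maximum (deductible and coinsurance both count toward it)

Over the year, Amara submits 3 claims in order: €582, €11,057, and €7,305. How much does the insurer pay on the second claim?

Bill 1, €582: fully absorbed by the deductible. Patient owes €582 (running OOP €582). Plan pays €582 − €582 = €0.
Bill 2, €11,057: deductible takes €24, €11,033 remains; coinsurance €11,033 × 25% = €2,758.25. Deductible plus coinsurance: €24 + €2,758.25 = €2,782.25. OOP would hit €3,364.25 > €1,900, so the cap limits the patient to €1,900 − €582 = €1,318. Plan pays €11,057 − €1,318 = €9,739.

€9,739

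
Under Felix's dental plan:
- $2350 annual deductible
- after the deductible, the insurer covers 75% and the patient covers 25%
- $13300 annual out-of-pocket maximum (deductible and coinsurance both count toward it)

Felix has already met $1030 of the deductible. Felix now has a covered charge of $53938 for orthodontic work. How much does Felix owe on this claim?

Remaining deductible: $2350 − $1030 = $1320.
After the $1320 deductible portion, $53938 − $1320 = $52618 is subject to coinsurance.
Patient's 25% share of $52618 is $13154.50.
That puts the patient's cost at $1320 + $13154.50 = $14474.50 before any cap.
Year-to-date out-of-pocket would reach $1030 + $14474.50 = $15504.50, above the $13300 maximum, so the patient pays only $13300 − $1030 = $12270.

$12270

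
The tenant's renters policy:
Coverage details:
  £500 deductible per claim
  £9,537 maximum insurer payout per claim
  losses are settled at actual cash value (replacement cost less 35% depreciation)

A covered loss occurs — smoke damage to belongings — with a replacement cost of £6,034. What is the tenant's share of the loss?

£2,611.90

Actual cash value after 35% depreciation: £6,034 × 65% = £3,922.10.
After the deductible, £3,922.10 − £500 = £3,422.10 remains.
£3,422.10 ≤ £9,537, so the limit doesn't bind; insurer pays £3,422.10.
Out of pocket: £6,034 − £3,422.10 = £2,611.90.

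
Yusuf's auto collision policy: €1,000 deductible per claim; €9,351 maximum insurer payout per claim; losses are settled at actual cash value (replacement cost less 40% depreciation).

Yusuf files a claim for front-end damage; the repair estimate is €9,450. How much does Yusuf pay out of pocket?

At 40% depreciation, ACV = €9,450 − €3,780 = €5,670.
Subtract the deductible: €5,670 − €1,000 = €4,670.
€4,670 ≤ €9,351, so the limit doesn't bind; insurer pays €4,670.
The driver bears the rest of the original loss: €9,450 − €4,670 = €4,780.

€4,780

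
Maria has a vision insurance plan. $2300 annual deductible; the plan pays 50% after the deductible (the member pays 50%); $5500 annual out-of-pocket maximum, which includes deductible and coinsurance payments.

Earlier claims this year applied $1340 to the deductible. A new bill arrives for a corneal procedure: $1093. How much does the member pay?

Remaining deductible: $2300 − $1340 = $960.
That leaves $1093 − $960 = $133 for coinsurance.
50% of $133 = $66.50 falls to the member.
That puts the member's cost at $960 + $66.50 = $1026.50 before any cap.
Year-to-date out-of-pocket becomes $1340 + $1026.50 = $2366.50, still under the $5500 maximum, so no cap applies.

$1026.50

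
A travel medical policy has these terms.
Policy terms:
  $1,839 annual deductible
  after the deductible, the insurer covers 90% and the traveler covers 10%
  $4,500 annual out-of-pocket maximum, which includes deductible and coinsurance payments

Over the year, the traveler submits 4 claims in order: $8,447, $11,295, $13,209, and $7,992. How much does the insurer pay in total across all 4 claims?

#1 ($8,447): $1,839 to deductible, leaving $6,608; coinsurance $6,608 × 10% = $660.80. Traveler owes $2,499.80 (running OOP $2,499.80). Plan pays $8,447 − $2,499.80 = $5,947.20.
#2 ($11,295): deductible already satisfied, so traveler's share is 10% × $11,295 = $1,129.50. Traveler pays $1,129.50; OOP now $3,629.30. Plan pays $11,295 − $1,129.50 = $10,165.50.
#3 ($13,209): deductible met; 10% of $13,209 = $1,320.90. Adding that to $3,629.30 gives $4,950.20, past the $4,500 cap; traveler pays only $4,500 − $3,629.30 = $870.70. Plan pays $13,209 − $870.70 = $12,338.30.
#4 ($7,992): deductible already satisfied, so traveler's share is 10% × $7,992 = $799.20. That would push OOP to $5,299.20, over the $4,500 cap, so traveler pays $4,500 − $4,500 = $0. Plan pays $7,992 − $0 = $7,992.
Insurer total: $5,947.20 + $10,165.50 + $12,338.30 + $7,992 = $36,443.

$36,443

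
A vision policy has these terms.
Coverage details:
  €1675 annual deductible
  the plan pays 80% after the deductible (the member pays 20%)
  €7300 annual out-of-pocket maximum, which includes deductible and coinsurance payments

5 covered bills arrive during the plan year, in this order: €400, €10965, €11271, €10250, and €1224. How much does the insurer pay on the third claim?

€9016.80

Claim 1 (€400): all of it applies to the deductible. Cost to member: €400. OOP to date €400. Plan pays €400 − €400 = €0.
Claim 2 (€10965): deductible takes €1275, €9690 remains; coinsurance €9690 × 20% = €1938. Member pays €3213; OOP now €3613. Plan pays €10965 − €3213 = €7752.
Claim 3 (€11271): deductible already satisfied, so member's share is 20% × €11271 = €2254.20. Member pays €2254.20; OOP now €5867.20. Plan pays €11271 − €2254.20 = €9016.80.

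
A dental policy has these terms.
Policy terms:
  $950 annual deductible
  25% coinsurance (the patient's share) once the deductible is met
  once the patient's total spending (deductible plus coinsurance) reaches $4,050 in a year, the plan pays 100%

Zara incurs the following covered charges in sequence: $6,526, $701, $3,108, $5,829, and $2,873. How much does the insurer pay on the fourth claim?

Bill 1, $6,526: $950 finishes the deductible; $5,576 goes to coinsurance; 25% of $5,576 = $1,394. Patient owes $2,344 (running OOP $2,344). Plan pays $6,526 − $2,344 = $4,182.
Bill 2, $701: 25% coinsurance on $701 = $175.25. Patient owes $175.25 (running OOP $2,519.25). Insurer: $701 − $175.25 = $525.75.
Bill 3, $3,108: deductible met; 25% of $3,108 = $777. Patient owes $777 (running OOP $3,296.25). Plan pays $3,108 − $777 = $2,331.
Bill 4, $5,829: deductible already satisfied, so patient's share is 25% × $5,829 = $1,457.25. That would push OOP to $4,753.50, over the $4,050 cap, so patient pays $4,050 − $3,296.25 = $753.75. Insurer: $5,829 − $753.75 = $5,075.25.

$5,075.25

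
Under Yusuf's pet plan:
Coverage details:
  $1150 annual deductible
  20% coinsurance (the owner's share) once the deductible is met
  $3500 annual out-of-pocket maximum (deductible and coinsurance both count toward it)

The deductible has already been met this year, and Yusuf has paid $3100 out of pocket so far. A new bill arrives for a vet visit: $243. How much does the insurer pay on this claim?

$194.40

The deductible is already satisfied, so the full bill goes to coinsurance.
Coinsurance: $243 × 20% = $48.60.
Total out-of-pocket so far would be $3100 + $48.60 = $3148.60, below the $3500 cap — no reduction.
Insurer pays the balance: $243 − $48.60 = $194.40.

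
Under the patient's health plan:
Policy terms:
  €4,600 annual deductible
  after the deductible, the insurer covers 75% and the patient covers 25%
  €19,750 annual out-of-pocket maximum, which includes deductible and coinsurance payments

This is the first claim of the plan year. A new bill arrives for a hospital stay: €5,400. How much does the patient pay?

€4,800

The full €4,600 deductible is still open; €4,600 of this bill applies to it.
That leaves €5,400 − €4,600 = €800 for coinsurance.
Patient's 25% share of €800 is €200.
So the patient owes €4,600 + €200 = €4,800 before any cap.
Cumulative spending €0 + €4,800 = €4,800 stays under the €19,750 maximum.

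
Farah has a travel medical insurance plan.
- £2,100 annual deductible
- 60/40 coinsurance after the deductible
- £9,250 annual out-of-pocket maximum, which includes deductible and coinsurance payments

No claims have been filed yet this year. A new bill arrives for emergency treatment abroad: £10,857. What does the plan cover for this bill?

£5,254.20

Deductible not yet touched, so the first £2,100 of the bill goes to the deductible.
After the £2,100 deductible portion, £10,857 − £2,100 = £8,757 is subject to coinsurance.
Coinsurance: £8,757 × 40% = £3,502.80.
That puts the traveler's cost at £2,100 + £3,502.80 = £5,602.80 before any cap.
Cumulative spending £0 + £5,602.80 = £5,602.80 stays under the £9,250 maximum.
The plan picks up £10,857 − £5,602.80 = £5,254.20.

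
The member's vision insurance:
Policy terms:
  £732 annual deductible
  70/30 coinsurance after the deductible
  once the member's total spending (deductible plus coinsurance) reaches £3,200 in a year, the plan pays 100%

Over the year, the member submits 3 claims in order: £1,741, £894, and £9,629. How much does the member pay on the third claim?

£1,897.10

#1 (£1,741): £732 to deductible, leaving £1,009; coinsurance £1,009 × 30% = £302.70. Member pays £1,034.70; OOP now £1,034.70.
#2 (£894): 30% coinsurance on £894 = £268.20. Member owes £268.20 (running OOP £1,302.90).
#3 (£9,629): deductible already satisfied, so member's share is 30% × £9,629 = £2,888.70. That would push OOP to £4,191.60, over the £3,200 cap, so member pays £3,200 − £1,302.90 = £1,897.10.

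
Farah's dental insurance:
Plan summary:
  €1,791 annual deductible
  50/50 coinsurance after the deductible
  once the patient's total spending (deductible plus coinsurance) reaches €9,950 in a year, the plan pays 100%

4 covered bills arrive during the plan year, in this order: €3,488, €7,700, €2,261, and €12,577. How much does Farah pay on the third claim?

#1 (€3,488): deductible takes €1,791, €1,697 remains; coinsurance €1,697 × 50% = €848.50. Cost to patient: €2,639.50. OOP to date €2,639.50.
#2 (€7,700): deductible met; 50% of €7,700 = €3,850. Patient owes €3,850 (running OOP €6,489.50).
#3 (€2,261): 50% coinsurance on €2,261 = €1,130.50. Patient owes €1,130.50 (running OOP €7,620).

€1,130.50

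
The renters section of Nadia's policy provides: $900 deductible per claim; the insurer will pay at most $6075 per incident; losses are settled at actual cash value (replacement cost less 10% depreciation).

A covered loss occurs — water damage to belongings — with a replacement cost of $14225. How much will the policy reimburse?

Depreciate 10%: the covered value is $14225 × 0.9 = $12802.50.
Subtract the deductible: $12802.50 − $900 = $11902.50.
$11902.50 exceeds the $6075 limit, so the insurer pays the limit: $6075.

$6075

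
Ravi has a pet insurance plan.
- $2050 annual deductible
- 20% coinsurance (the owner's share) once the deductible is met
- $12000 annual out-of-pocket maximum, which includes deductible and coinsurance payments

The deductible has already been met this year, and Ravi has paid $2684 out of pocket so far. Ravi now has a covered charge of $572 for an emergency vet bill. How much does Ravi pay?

$114.40

With the deductible met, the entire $572 is subject to coinsurance.
Coinsurance: $572 × 20% = $114.40.
Total out-of-pocket so far would be $2684 + $114.40 = $2798.40, below the $12000 cap — no reduction.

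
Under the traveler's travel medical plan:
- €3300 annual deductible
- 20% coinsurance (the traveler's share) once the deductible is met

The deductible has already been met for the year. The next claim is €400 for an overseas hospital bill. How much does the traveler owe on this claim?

€80

The deductible is already satisfied, so the full bill goes to coinsurance.
Traveler's 20% share of €400 is €80.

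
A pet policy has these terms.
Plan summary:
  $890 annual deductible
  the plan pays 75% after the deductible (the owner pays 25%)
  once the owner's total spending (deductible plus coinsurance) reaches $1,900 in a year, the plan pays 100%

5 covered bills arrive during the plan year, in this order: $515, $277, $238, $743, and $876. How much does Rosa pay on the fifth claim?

$219

Claim 1 — $515: all of it applies to the deductible. Cost to owner: $515. OOP to date $515.
Claim 2 — $277: entire amount goes to the deductible. Owner pays $277; OOP now $792.
Claim 3 — $238: deductible takes $98, $140 remains; coinsurance $140 × 25% = $35. Cost to owner: $133. OOP to date $925.
Claim 4 — $743: deductible met; 25% of $743 = $185.75. Owner owes $185.75 (running OOP $1,110.75).
Claim 5 — $876: deductible already satisfied, so owner's share is 25% × $876 = $219. Owner pays $219; OOP now $1,329.75.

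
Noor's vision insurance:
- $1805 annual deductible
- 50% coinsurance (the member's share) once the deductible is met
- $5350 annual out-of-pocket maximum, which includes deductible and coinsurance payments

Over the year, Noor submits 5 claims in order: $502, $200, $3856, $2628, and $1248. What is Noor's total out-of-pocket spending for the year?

Claim 1 ($502): all of it applies to the deductible. Cost to member: $502. OOP to date $502.
Claim 2 ($200): entire amount goes to the deductible. Member owes $200 (running OOP $702).
Claim 3 ($3856): deductible takes $1103, $2753 remains; coinsurance $2753 × 50% = $1376.50. Cost to member: $2479.50. OOP to date $3181.50.
Claim 4 ($2628): deductible already satisfied, so member's share is 50% × $2628 = $1314. Member pays $1314; OOP now $4495.50.
Claim 5 ($1248): 50% coinsurance on $1248 = $624. Member pays $624; OOP now $5119.50.
Total paid by the member: $502 + $200 + $2479.50 + $1314 + $624 = $5119.50.

$5119.50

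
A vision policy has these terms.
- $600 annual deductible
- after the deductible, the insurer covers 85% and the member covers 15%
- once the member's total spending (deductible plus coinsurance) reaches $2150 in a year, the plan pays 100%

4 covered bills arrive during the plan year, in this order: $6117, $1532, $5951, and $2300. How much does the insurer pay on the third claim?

#1 ($6117): $600 to deductible, leaving $5517; coinsurance $5517 × 15% = $827.55. Member pays $1427.55; OOP now $1427.55. Insurer: $6117 − $1427.55 = $4689.45.
#2 ($1532): deductible met; 15% of $1532 = $229.80. Member owes $229.80 (running OOP $1657.35). Plan pays $1532 − $229.80 = $1302.20.
#3 ($5951): deductible already satisfied, so member's share is 15% × $5951 = $892.65. Adding that to $1657.35 gives $2550, past the $2150 cap; member pays only $2150 − $1657.35 = $492.65. Insurer: $5951 − $492.65 = $5458.35.

$5458.35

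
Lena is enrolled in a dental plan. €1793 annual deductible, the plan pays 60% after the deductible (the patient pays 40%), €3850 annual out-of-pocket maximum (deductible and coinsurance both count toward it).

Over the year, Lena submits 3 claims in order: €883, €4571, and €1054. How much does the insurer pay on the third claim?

Bill 1, €883: entire amount goes to the deductible. Cost to patient: €883. OOP to date €883. Plan pays €883 − €883 = €0.
Bill 2, €4571: €910 to deductible, leaving €3661; 40% of €3661 = €1464.40. Patient pays €2374.40; OOP now €3257.40. Plan pays €4571 − €2374.40 = €2196.60.
Bill 3, €1054: 40% coinsurance on €1054 = €421.60. Cost to patient: €421.60. OOP to date €3679. Plan pays €1054 − €421.60 = €632.40.

€632.40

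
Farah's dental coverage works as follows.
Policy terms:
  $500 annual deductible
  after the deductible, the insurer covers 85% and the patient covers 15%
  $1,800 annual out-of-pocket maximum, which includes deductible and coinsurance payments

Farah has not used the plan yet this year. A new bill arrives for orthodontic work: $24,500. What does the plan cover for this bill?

Deductible not yet touched, so the first $500 of the bill goes to the deductible.
That leaves $24,500 − $500 = $24,000 for coinsurance.
Patient's 15% share of $24,000 is $3,600.
That puts the patient's cost at $500 + $3,600 = $4,100 before any cap.
That would bring total out-of-pocket to $4,100, past the $1,800 cap. The patient is capped at $1,800 − $0 = $1,800 on this claim.
Insurer pays the balance: $24,500 − $1,800 = $22,700.

$22,700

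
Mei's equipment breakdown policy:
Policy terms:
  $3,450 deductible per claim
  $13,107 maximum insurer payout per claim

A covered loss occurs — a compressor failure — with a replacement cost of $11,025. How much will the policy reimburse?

Subtract the deductible: $11,025 − $3,450 = $7,575.
$7,575 ≤ $13,107, so the limit doesn't bind; insurer pays $7,575.

$7,575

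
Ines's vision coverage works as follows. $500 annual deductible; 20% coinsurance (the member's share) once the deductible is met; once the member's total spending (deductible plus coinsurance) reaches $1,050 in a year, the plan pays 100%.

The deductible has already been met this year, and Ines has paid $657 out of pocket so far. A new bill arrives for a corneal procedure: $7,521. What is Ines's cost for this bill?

With the deductible met, the entire $7,521 is subject to coinsurance.
20% of $7,521 = $1,504.20 falls to the member.
Adding $1,504.20 to the $657 already spent would give $2,161.20, which exceeds the $1,050 cap; the member pays just $1,050 − $657 = $393.

$393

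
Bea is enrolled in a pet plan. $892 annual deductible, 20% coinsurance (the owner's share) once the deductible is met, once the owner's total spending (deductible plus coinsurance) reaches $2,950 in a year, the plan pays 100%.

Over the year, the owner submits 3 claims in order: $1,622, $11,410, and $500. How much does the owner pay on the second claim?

$1,912

Bill 1, $1,622: deductible takes $892, $730 remains; owner's 20% is $146. Owner owes $1,038 (running OOP $1,038).
Bill 2, $11,410: deductible already satisfied, so owner's share is 20% × $11,410 = $2,282. OOP would hit $3,320 > $2,950, so the cap limits the owner to $2,950 − $1,038 = $1,912.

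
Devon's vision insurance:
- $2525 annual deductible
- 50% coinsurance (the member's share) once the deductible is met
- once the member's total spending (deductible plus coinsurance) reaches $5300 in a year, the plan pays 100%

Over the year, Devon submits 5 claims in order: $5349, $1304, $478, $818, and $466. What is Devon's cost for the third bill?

$239

#1 ($5349): $2525 to deductible, leaving $2824; member's 50% is $1412. Member pays $3937; OOP now $3937.
#2 ($1304): deductible already satisfied, so member's share is 50% × $1304 = $652. Cost to member: $652. OOP to date $4589.
#3 ($478): deductible met; 50% of $478 = $239. Member owes $239 (running OOP $4828).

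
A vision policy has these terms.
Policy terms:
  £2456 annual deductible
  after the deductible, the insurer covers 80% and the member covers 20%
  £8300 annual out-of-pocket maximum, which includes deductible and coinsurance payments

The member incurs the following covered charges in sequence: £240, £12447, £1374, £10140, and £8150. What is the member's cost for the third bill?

£274.80

#1 (£240): entire amount goes to the deductible. Member owes £240 (running OOP £240).
#2 (£12447): deductible takes £2216, £10231 remains; coinsurance £10231 × 20% = £2046.20. Member pays £4262.20; OOP now £4502.20.
#3 (£1374): deductible already satisfied, so member's share is 20% × £1374 = £274.80. Member owes £274.80 (running OOP £4777).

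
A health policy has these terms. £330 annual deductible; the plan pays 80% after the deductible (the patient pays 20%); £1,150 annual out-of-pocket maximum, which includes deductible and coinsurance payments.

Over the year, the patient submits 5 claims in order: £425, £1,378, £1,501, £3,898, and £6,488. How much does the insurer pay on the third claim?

£1,200.80

Claim 1 — £425: £330 to deductible, leaving £95; coinsurance £95 × 20% = £19. Patient owes £349 (running OOP £349). Plan pays £425 − £349 = £76.
Claim 2 — £1,378: deductible already satisfied, so patient's share is 20% × £1,378 = £275.60. Patient pays £275.60; OOP now £624.60. Plan pays £1,378 − £275.60 = £1,102.40.
Claim 3 — £1,501: 20% coinsurance on £1,501 = £300.20. Cost to patient: £300.20. OOP to date £924.80. Insurer: £1,501 − £300.20 = £1,200.80.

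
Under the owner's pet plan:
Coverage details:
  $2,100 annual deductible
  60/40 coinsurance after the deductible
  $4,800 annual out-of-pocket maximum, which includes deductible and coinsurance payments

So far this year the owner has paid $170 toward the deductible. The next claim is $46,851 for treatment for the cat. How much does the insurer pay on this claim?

Deductible still to meet: $2,100 − $170 = $1,930.
That leaves $46,851 − $1,930 = $44,921 for coinsurance.
Owner's 40% share of $44,921 is $17,968.40.
That puts the owner's cost at $1,930 + $17,968.40 = $19,898.40 before any cap.
Adding $19,898.40 to the $170 already spent would give $20,068.40, which exceeds the $4,800 cap; the owner pays just $4,800 − $170 = $4,630.
Insurer pays the balance: $46,851 − $4,630 = $42,221.

$42,221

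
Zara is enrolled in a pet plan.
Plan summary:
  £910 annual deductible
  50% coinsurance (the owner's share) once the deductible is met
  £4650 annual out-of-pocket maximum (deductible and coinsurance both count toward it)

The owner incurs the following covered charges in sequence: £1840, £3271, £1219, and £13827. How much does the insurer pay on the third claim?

£609.50

Claim 1 (£1840): £910 to deductible, leaving £930; 50% of £930 = £465. Owner owes £1375 (running OOP £1375). Insurer: £1840 − £1375 = £465.
Claim 2 (£3271): 50% coinsurance on £3271 = £1635.50. Cost to owner: £1635.50. OOP to date £3010.50. Insurer: £3271 − £1635.50 = £1635.50.
Claim 3 (£1219): deductible already satisfied, so owner's share is 50% × £1219 = £609.50. Owner pays £609.50; OOP now £3620. Insurer: £1219 − £609.50 = £609.50.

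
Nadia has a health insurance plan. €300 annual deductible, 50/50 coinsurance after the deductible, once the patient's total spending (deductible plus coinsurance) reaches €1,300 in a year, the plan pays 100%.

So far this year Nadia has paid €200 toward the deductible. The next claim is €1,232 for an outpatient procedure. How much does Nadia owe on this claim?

Deductible still to meet: €300 − €200 = €100.
The remaining €1,132 (= €1,232 − €100) moves to coinsurance.
Coinsurance: €1,132 × 50% = €566.
So the patient owes €100 + €566 = €666 before any cap.
Year-to-date out-of-pocket becomes €200 + €666 = €866, still under the €1,300 maximum, so no cap applies.

€666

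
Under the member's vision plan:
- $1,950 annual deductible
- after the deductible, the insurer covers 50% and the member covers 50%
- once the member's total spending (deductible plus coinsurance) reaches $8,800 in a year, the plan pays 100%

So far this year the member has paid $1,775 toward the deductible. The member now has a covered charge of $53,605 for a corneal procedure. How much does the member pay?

Deductible still to meet: $1,950 − $1,775 = $175.
After the $175 deductible portion, $53,605 − $175 = $53,430 is subject to coinsurance.
Coinsurance: $53,430 × 50% = $26,715.
Member responsibility before any cap: $175 + $26,715 = $26,890.
That would bring total out-of-pocket to $28,665, past the $8,800 cap. The member is capped at $8,800 − $1,775 = $7,025 on this claim.

$7,025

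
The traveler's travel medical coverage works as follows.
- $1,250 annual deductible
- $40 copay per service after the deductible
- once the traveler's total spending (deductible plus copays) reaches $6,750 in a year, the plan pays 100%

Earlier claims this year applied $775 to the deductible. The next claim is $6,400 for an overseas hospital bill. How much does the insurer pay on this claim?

$5,885

Deductible still to meet: $1,250 − $775 = $475.
That leaves $6,400 − $475 = $5,925 for the copay.
Copay on this service: $40.
That puts the traveler's cost at $475 + $40 = $515 before any cap.
Total out-of-pocket so far would be $775 + $515 = $1,290, below the $6,750 cap — no reduction.
The plan picks up $6,400 − $515 = $5,885.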